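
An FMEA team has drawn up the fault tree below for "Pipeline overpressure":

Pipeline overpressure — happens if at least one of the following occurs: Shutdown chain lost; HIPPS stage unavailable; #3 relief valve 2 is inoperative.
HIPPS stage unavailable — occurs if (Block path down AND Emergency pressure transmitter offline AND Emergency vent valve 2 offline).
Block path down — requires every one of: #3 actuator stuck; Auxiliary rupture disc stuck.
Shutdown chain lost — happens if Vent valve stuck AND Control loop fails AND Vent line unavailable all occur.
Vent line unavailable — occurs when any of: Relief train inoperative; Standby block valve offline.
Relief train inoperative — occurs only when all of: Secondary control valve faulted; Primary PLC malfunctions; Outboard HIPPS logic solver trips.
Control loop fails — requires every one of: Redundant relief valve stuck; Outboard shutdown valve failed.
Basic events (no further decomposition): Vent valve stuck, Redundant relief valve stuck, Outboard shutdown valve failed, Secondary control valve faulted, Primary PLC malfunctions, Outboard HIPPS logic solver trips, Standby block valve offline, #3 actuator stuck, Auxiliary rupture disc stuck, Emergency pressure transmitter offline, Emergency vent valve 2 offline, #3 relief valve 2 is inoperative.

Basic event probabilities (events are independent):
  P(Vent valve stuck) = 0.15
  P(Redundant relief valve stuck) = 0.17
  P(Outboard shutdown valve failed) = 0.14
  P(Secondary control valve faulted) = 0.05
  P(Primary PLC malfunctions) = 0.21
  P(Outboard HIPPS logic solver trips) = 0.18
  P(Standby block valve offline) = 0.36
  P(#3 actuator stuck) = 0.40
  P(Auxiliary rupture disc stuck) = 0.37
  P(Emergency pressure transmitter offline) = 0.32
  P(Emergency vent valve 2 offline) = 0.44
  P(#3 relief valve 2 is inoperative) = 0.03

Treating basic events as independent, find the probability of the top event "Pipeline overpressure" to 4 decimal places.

P(Control loop fails) [AND] = 0.17 × 0.14 = 0.023800
P(Relief train inoperative) [AND] = 0.05 × 0.21 × 0.18 = 0.001890
P(Vent line unavailable) [OR] = 1 − (1−0.001890) × (1−0.36) = 0.361210
P(Shutdown chain lost) [AND] = 0.15 × 0.023800 × 0.361210 = 0.001290
P(Block path down) [AND] = 0.40 × 0.37 = 0.148000
P(HIPPS stage unavailable) [AND] = 0.148000 × 0.32 × 0.44 = 0.020838
P(Pipeline overpressure) [OR] = 1 − (1−0.001290) × (1−0.020838) × (1−0.03) = 0.051438
Rounded to 4 decimal places: P(Pipeline overpressure) ≈ 0.0514.

0.0514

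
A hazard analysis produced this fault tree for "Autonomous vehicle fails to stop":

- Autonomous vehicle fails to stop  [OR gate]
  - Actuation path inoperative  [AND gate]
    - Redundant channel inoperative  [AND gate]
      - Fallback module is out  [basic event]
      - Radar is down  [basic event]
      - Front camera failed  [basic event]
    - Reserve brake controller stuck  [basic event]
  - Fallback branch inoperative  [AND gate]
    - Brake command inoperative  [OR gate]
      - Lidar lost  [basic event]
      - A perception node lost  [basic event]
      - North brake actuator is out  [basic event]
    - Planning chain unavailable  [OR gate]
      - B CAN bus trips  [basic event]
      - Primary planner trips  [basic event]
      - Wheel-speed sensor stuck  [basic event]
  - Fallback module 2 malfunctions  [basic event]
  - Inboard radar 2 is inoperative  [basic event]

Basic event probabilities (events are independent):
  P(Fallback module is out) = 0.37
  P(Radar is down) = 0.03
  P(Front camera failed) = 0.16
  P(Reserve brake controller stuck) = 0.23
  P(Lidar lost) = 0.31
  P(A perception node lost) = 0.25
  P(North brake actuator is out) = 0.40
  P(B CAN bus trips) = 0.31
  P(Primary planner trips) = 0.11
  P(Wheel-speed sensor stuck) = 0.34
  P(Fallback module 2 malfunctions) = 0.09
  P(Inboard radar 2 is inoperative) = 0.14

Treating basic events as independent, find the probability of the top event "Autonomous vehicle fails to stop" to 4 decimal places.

0.5385

P(Redundant channel inoperative) [AND] = 0.37 × 0.03 × 0.16 = 0.001776
P(Actuation path inoperative) [AND] = 0.001776 × 0.23 = 0.000408
P(Brake command inoperative) [OR] = 1 − (1−0.31) × (1−0.25) × (1−0.40) = 0.689500
P(Planning chain unavailable) [OR] = 1 − (1−0.31) × (1−0.11) × (1−0.34) = 0.594694
P(Fallback branch inoperative) [AND] = 0.689500 × 0.594694 = 0.410042
P(Autonomous vehicle fails to stop) [OR] = 1 − (1−0.000408) × (1−0.410042) × (1−0.09) × (1−0.14) = 0.538487
Rounded to 4 decimal places: P(Autonomous vehicle fails to stop) ≈ 0.5385.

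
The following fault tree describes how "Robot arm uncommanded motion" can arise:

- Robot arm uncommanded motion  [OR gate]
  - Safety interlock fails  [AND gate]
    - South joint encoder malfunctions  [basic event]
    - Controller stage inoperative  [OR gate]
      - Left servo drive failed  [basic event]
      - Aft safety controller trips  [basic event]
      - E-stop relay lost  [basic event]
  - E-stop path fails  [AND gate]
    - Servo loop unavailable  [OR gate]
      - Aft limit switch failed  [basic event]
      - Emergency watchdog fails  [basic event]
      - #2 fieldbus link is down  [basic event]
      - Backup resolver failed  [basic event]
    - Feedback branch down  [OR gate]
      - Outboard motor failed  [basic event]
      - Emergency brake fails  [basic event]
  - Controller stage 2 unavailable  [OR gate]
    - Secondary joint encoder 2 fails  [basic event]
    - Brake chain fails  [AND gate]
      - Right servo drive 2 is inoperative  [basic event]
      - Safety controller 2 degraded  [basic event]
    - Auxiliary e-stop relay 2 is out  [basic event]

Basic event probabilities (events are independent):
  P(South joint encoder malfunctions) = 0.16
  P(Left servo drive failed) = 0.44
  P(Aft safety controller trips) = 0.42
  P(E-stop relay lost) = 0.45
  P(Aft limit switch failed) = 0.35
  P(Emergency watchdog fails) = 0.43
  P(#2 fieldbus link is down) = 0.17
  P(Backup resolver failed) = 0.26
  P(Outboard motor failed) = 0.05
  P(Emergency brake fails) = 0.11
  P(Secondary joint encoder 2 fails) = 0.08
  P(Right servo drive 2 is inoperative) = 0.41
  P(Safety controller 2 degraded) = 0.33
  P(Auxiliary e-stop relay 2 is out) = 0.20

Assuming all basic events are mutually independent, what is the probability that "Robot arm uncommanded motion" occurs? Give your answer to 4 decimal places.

0.5132

P(Controller stage inoperative) [OR] = 1 − (1−0.44) × (1−0.42) × (1−0.45) = 0.821360
P(Safety interlock fails) [AND] = 0.16 × 0.821360 = 0.131418
P(Servo loop unavailable) [OR] = 1 − (1−0.35) × (1−0.43) × (1−0.17) × (1−0.26) = 0.772439
P(Feedback branch down) [OR] = 1 − (1−0.05) × (1−0.11) = 0.154500
P(E-stop path fails) [AND] = 0.772439 × 0.154500 = 0.119342
P(Brake chain fails) [AND] = 0.41 × 0.33 = 0.135300
P(Controller stage 2 unavailable) [OR] = 1 − (1−0.08) × (1−0.135300) × (1−0.20) = 0.363581
P(Robot arm uncommanded motion) [OR] = 1 − (1−0.131418) × (1−0.119342) × (1−0.363581) = 0.513188
Rounded to 4 decimal places: P(Robot arm uncommanded motion) ≈ 0.5132.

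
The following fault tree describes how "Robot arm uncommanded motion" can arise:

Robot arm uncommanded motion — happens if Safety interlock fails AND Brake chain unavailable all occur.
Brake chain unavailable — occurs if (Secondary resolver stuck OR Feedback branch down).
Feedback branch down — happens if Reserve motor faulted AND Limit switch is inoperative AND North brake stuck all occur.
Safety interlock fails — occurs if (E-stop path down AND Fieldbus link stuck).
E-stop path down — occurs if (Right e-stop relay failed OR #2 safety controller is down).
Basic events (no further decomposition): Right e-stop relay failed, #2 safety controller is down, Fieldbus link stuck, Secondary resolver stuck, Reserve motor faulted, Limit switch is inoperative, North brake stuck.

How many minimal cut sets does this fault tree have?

E-stop path down [OR]: union of children's cut sets → 2 cut set(s).
Safety interlock fails [AND]: one cut set from each child combined → 2 × 1 = 2 cut set(s).
Feedback branch down [AND]: one cut set from each child combined → 1 × 1 × 1 = 1 cut set(s).
Brake chain unavailable [OR]: union of children's cut sets → 2 cut set(s).
Robot arm uncommanded motion [AND]: one cut set from each child combined → 2 × 2 = 4 cut set(s).
Minimal cut sets: {Fieldbus link stuck, Right e-stop relay failed, Secondary resolver stuck}; {Fieldbus link stuck, Limit switch is inoperative, North brake stuck, Reserve motor faulted, Right e-stop relay failed}; {#2 safety controller is down, Fieldbus link stuck, Secondary resolver stuck}; {#2 safety controller is down, Fieldbus link stuck, Limit switch is inoperative, North brake stuck, Reserve motor faulted}.

4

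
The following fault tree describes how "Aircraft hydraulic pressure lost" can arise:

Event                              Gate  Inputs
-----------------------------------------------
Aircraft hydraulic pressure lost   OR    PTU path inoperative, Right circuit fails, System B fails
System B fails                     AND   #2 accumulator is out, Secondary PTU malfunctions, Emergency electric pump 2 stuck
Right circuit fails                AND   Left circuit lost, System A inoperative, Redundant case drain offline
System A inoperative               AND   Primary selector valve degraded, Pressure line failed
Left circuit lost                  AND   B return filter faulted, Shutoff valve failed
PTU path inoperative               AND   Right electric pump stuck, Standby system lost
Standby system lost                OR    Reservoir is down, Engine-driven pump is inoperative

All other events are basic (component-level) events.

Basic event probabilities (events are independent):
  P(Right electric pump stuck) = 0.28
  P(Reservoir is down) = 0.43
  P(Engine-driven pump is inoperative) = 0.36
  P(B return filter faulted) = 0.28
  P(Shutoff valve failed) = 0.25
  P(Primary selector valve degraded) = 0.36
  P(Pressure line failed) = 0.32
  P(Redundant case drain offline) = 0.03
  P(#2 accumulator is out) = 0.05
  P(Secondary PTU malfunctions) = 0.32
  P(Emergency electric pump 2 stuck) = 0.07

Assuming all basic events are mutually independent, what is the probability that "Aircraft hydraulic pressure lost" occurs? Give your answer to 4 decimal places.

P(Standby system lost) [OR] = 1 − (1−0.43) × (1−0.36) = 0.635200
P(PTU path inoperative) [AND] = 0.28 × 0.635200 = 0.177856
P(Left circuit lost) [AND] = 0.28 × 0.25 = 0.070000
P(System A inoperative) [AND] = 0.36 × 0.32 = 0.115200
P(Right circuit fails) [AND] = 0.070000 × 0.115200 × 0.03 = 0.000242
P(System B fails) [AND] = 0.05 × 0.32 × 0.07 = 0.001120
P(Aircraft hydraulic pressure lost) [OR] = 1 − (1−0.177856) × (1−0.000242) × (1−0.001120) = 0.178976
Rounded to 4 decimal places: P(Aircraft hydraulic pressure lost) ≈ 0.1790.

0.1790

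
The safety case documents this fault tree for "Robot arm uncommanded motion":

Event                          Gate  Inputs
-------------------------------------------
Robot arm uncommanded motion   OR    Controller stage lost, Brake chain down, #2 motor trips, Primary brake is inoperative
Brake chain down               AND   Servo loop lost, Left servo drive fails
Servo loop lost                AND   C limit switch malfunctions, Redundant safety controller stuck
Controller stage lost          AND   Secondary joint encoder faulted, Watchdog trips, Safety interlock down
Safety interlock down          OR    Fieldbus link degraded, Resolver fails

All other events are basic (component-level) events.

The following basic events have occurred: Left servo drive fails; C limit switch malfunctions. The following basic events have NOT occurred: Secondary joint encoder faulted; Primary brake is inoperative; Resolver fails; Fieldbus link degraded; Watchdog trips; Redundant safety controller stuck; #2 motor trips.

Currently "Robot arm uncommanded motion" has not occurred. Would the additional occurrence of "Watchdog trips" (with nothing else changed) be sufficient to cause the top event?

Counterfactual: set "Watchdog trips" to occurred.
Safety interlock down [OR]: Fieldbus link degraded=not, Resolver fails=not → no input occurs → does not occur.
Controller stage lost [AND]: Secondary joint encoder faulted=not, Watchdog trips=occurs, Safety interlock down=not → not all inputs occur → does not occur.
Servo loop lost [AND]: C limit switch malfunctions=occurs, Redundant safety controller stuck=not → not all inputs occur → does not occur.
Brake chain down [AND]: Servo loop lost=not, Left servo drive fails=occurs → not all inputs occur → does not occur.
Robot arm uncommanded motion [OR]: Controller stage lost=not, Brake chain down=not, #2 motor trips=not, Primary brake is inoperative=not → no input occurs → does not occur.

No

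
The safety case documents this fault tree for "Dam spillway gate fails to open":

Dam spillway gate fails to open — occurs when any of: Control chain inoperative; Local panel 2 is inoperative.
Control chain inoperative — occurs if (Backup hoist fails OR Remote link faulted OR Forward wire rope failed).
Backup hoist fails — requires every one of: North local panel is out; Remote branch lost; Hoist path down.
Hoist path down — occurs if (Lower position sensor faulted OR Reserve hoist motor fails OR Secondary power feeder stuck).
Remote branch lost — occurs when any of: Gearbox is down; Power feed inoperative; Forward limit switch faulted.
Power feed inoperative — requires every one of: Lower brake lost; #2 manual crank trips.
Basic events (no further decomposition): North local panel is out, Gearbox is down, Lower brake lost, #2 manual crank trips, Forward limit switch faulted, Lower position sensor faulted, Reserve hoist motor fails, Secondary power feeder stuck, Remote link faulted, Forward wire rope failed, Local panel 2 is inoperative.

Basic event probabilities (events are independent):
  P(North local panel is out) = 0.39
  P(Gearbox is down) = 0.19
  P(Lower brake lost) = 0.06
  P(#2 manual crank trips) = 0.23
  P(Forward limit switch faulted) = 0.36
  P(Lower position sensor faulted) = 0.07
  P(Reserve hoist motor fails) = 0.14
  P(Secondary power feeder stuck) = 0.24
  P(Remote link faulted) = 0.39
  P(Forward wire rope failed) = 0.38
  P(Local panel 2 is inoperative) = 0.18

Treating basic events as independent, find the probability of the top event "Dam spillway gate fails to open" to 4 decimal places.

0.7131

P(Power feed inoperative) [AND] = 0.06 × 0.23 = 0.013800
P(Remote branch lost) [OR] = 1 − (1−0.19) × (1−0.013800) × (1−0.36) = 0.488754
P(Hoist path down) [OR] = 1 − (1−0.07) × (1−0.14) × (1−0.24) = 0.392152
P(Backup hoist fails) [AND] = 0.39 × 0.488754 × 0.392152 = 0.074750
P(Control chain inoperative) [OR] = 1 − (1−0.074750) × (1−0.39) × (1−0.38) = 0.650070
P(Dam spillway gate fails to open) [OR] = 1 − (1−0.650070) × (1−0.18) = 0.713057
Rounded to 4 decimal places: P(Dam spillway gate fails to open) ≈ 0.7131.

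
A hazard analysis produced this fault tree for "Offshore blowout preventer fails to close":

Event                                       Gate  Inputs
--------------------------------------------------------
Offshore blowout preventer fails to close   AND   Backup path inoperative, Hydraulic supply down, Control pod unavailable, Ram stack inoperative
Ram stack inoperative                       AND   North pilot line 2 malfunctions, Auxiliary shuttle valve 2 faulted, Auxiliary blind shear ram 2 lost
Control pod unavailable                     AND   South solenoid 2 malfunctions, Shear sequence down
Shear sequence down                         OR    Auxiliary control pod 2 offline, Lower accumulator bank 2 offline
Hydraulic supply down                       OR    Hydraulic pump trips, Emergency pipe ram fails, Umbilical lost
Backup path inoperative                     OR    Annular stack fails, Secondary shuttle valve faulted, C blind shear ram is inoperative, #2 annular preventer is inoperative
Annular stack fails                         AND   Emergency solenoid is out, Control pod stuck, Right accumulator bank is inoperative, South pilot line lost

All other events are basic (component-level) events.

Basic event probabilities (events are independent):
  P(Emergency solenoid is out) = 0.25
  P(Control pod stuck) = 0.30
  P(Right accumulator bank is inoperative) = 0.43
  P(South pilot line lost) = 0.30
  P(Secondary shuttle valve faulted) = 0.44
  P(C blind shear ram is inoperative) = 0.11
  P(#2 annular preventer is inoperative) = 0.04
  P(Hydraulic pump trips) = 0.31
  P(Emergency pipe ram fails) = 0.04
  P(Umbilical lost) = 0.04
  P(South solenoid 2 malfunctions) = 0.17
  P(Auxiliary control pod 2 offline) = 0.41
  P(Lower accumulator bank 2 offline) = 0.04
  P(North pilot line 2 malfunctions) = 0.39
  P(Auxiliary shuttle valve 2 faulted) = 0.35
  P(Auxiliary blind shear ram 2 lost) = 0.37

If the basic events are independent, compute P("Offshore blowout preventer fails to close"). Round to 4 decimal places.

P(Annular stack fails) [AND] = 0.25 × 0.30 × 0.43 × 0.30 = 0.009675
P(Backup path inoperative) [OR] = 1 − (1−0.009675) × (1−0.44) × (1−0.11) × (1−0.04) = 0.526165
P(Hydraulic supply down) [OR] = 1 − (1−0.31) × (1−0.04) × (1−0.04) = 0.364096
P(Shear sequence down) [OR] = 1 − (1−0.41) × (1−0.04) = 0.433600
P(Control pod unavailable) [AND] = 0.17 × 0.433600 = 0.073712
P(Ram stack inoperative) [AND] = 0.39 × 0.35 × 0.37 = 0.050505
P(Offshore blowout preventer fails to close) [AND] = 0.526165 × 0.364096 × 0.073712 × 0.050505 = 0.000713
Rounded to 4 decimal places: P(Offshore blowout preventer fails to close) ≈ 0.0007.

0.0007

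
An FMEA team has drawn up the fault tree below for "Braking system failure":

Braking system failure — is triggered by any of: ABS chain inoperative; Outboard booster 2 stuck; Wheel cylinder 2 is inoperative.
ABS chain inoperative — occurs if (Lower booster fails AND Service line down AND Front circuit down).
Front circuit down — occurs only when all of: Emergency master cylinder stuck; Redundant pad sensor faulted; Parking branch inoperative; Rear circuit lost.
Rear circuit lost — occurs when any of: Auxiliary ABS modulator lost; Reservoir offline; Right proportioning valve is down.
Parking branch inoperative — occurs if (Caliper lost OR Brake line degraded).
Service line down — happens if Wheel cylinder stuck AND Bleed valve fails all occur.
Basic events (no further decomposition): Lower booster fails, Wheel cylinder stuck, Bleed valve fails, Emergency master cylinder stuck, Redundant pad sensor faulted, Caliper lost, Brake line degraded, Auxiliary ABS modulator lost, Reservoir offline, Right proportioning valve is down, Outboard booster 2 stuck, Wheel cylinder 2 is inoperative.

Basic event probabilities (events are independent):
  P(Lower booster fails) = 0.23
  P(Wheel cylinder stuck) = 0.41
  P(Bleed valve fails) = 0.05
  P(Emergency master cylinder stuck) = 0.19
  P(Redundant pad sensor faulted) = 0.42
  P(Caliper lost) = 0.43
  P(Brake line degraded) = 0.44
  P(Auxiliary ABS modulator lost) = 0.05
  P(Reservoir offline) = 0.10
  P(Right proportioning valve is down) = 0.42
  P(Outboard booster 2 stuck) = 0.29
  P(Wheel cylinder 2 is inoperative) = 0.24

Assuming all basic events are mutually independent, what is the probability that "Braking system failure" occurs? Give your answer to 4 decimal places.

0.4605

P(Service line down) [AND] = 0.41 × 0.05 = 0.020500
P(Parking branch inoperative) [OR] = 1 − (1−0.43) × (1−0.44) = 0.680800
P(Rear circuit lost) [OR] = 1 − (1−0.05) × (1−0.10) × (1−0.42) = 0.504100
P(Front circuit down) [AND] = 0.19 × 0.42 × 0.680800 × 0.504100 = 0.027387
P(ABS chain inoperative) [AND] = 0.23 × 0.020500 × 0.027387 = 0.000129
P(Braking system failure) [OR] = 1 − (1−0.000129) × (1−0.29) × (1−0.24) = 0.460470
Rounded to 4 decimal places: P(Braking system failure) ≈ 0.4605.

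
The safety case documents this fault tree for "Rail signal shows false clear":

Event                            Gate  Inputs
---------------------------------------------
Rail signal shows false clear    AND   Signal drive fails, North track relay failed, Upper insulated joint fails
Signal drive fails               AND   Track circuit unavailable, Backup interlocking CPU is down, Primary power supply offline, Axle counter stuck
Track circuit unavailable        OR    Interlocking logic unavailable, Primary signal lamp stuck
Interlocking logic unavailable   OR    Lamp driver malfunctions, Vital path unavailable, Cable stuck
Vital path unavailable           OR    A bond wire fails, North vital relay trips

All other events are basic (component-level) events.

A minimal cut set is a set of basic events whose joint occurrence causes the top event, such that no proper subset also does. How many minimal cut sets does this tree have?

Vital path unavailable [OR]: union of children's cut sets → 2 cut set(s).
Interlocking logic unavailable [OR]: union of children's cut sets → 4 cut set(s).
Track circuit unavailable [OR]: union of children's cut sets → 5 cut set(s).
Signal drive fails [AND]: one cut set from each child combined → 5 × 1 × 1 × 1 = 5 cut set(s).
Rail signal shows false clear [AND]: one cut set from each child combined → 5 × 1 × 1 = 5 cut set(s).
Minimal cut sets: {Axle counter stuck, Backup interlocking CPU is down, Lamp driver malfunctions, North track relay failed, Primary power supply offline, Upper insulated joint fails}; {A bond wire fails, Axle counter stuck, Backup interlocking CPU is down, North track relay failed, Primary power supply offline, Upper insulated joint fails}; {Axle counter stuck, Backup interlocking CPU is down, North track relay failed, North vital relay trips, Primary power supply offline, Upper insulated joint fails}; {Axle counter stuck, Backup interlocking CPU is down, Cable stuck, North track relay failed, Primary power supply offline, Upper insulated joint fails}; {Axle counter stuck, Backup interlocking CPU is down, North track relay failed, Primary power supply offline, Primary signal lamp stuck, Upper insulated joint fails}.

5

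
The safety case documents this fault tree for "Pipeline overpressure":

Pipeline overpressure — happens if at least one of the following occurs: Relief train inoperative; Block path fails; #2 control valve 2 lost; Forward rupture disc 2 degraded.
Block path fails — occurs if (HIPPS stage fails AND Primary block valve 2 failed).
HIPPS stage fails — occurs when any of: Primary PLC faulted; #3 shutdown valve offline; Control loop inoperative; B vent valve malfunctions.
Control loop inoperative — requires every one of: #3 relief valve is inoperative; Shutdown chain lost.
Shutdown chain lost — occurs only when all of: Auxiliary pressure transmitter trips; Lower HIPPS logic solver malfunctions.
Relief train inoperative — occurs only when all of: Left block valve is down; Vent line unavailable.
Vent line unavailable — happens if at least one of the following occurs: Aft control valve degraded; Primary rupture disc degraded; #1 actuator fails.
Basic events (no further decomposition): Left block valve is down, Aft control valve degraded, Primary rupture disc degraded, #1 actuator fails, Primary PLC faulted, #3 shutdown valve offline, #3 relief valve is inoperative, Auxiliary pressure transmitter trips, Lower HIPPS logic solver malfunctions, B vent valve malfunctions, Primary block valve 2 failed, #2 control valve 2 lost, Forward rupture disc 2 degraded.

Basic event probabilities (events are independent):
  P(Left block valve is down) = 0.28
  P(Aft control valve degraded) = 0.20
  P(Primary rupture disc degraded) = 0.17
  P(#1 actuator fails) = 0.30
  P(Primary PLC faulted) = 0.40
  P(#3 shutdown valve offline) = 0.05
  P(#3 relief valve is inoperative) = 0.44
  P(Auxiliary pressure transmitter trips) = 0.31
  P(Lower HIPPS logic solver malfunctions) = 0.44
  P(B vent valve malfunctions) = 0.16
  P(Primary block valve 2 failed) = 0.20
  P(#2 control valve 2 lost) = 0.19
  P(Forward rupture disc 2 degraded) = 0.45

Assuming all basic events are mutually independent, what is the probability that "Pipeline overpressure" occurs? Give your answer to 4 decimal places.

P(Vent line unavailable) [OR] = 1 − (1−0.20) × (1−0.17) × (1−0.30) = 0.535200
P(Relief train inoperative) [AND] = 0.28 × 0.535200 = 0.149856
P(Shutdown chain lost) [AND] = 0.31 × 0.44 = 0.136400
P(Control loop inoperative) [AND] = 0.44 × 0.136400 = 0.060016
P(HIPPS stage fails) [OR] = 1 − (1−0.40) × (1−0.05) × (1−0.060016) × (1−0.16) = 0.549936
P(Block path fails) [AND] = 0.549936 × 0.20 = 0.109987
P(Pipeline overpressure) [OR] = 1 − (1−0.149856) × (1−0.109987) × (1−0.19) × (1−0.45) = 0.662917
Rounded to 4 decimal places: P(Pipeline overpressure) ≈ 0.6629.

0.6629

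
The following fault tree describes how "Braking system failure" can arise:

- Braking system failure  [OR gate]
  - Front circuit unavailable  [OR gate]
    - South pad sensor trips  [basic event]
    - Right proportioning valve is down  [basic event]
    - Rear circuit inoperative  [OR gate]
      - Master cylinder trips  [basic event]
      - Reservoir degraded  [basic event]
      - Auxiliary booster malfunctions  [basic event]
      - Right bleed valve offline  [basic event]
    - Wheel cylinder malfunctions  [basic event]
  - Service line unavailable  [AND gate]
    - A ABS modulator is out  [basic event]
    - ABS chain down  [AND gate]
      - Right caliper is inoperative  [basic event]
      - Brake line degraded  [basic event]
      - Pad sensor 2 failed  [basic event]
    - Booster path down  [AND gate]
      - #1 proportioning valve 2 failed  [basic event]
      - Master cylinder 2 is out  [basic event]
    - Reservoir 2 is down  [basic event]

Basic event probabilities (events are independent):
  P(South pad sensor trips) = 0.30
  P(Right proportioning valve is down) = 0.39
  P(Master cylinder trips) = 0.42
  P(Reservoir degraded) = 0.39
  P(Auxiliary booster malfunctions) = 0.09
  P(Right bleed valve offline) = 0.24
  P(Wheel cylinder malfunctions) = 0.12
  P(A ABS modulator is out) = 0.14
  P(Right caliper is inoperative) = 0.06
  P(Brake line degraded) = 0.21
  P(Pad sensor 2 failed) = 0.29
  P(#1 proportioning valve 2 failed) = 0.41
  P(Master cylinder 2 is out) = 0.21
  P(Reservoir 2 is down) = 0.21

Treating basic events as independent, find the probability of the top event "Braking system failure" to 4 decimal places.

0.9081

P(Rear circuit inoperative) [OR] = 1 − (1−0.42) × (1−0.39) × (1−0.09) × (1−0.24) = 0.755312
P(Front circuit unavailable) [OR] = 1 − (1−0.30) × (1−0.39) × (1−0.755312) × (1−0.12) = 0.908056
P(ABS chain down) [AND] = 0.06 × 0.21 × 0.29 = 0.003654
P(Booster path down) [AND] = 0.41 × 0.21 = 0.086100
P(Service line unavailable) [AND] = 0.14 × 0.003654 × 0.086100 × 0.21 = 0.000009
P(Braking system failure) [OR] = 1 − (1−0.908056) × (1−0.000009) = 0.908057
Rounded to 4 decimal places: P(Braking system failure) ≈ 0.9081.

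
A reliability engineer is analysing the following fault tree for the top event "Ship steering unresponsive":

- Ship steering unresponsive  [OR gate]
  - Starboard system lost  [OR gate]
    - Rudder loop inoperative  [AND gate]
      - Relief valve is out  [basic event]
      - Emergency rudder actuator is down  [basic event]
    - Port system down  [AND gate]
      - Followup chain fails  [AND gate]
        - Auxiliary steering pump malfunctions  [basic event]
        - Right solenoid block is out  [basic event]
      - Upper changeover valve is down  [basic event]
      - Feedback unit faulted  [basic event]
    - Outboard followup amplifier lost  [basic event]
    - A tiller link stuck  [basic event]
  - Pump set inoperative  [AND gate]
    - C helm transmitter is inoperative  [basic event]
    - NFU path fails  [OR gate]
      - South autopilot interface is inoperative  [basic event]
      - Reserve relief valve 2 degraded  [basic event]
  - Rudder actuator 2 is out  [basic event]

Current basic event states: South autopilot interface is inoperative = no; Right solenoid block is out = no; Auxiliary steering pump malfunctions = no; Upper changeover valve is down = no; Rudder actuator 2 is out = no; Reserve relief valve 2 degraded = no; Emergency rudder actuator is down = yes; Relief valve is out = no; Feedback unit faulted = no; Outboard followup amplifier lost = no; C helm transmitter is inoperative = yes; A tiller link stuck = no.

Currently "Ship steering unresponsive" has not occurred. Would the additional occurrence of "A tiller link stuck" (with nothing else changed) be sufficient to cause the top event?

Counterfactual: set "A tiller link stuck" to occurred.
Rudder loop inoperative [AND]: Relief valve is out=not, Emergency rudder actuator is down=occurs → not all inputs occur → does not occur.
Followup chain fails [AND]: Auxiliary steering pump malfunctions=not, Right solenoid block is out=not → not all inputs occur → does not occur.
Port system down [AND]: Followup chain fails=not, Upper changeover valve is down=not, Feedback unit faulted=not → not all inputs occur → does not occur.
Starboard system lost [OR]: Rudder loop inoperative=not, Port system down=not, Outboard followup amplifier lost=not, A tiller link stuck=occurs → at least one input occurs → occurs.
NFU path fails [OR]: South autopilot interface is inoperative=not, Reserve relief valve 2 degraded=not → no input occurs → does not occur.
Pump set inoperative [AND]: C helm transmitter is inoperative=occurs, NFU path fails=not → not all inputs occur → does not occur.
Ship steering unresponsive [OR]: Starboard system lost=occurs, Pump set inoperative=not, Rudder actuator 2 is out=not → at least one input occurs → occurs.

Yes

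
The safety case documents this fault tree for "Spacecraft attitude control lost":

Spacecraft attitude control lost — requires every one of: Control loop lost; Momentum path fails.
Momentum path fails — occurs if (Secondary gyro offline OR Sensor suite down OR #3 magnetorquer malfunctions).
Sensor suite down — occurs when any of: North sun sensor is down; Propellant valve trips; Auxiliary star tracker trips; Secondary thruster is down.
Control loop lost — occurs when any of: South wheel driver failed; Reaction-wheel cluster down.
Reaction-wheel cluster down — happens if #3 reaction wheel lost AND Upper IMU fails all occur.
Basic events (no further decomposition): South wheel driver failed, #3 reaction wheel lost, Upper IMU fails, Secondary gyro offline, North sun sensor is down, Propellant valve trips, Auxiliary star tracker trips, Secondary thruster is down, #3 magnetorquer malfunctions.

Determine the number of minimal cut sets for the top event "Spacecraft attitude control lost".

Reaction-wheel cluster down [AND]: one cut set from each child combined → 1 × 1 = 1 cut set(s).
Control loop lost [OR]: union of children's cut sets → 2 cut set(s).
Sensor suite down [OR]: union of children's cut sets → 4 cut set(s).
Momentum path fails [OR]: union of children's cut sets → 6 cut set(s).
Spacecraft attitude control lost [AND]: one cut set from each child combined → 2 × 6 = 12 cut set(s).

12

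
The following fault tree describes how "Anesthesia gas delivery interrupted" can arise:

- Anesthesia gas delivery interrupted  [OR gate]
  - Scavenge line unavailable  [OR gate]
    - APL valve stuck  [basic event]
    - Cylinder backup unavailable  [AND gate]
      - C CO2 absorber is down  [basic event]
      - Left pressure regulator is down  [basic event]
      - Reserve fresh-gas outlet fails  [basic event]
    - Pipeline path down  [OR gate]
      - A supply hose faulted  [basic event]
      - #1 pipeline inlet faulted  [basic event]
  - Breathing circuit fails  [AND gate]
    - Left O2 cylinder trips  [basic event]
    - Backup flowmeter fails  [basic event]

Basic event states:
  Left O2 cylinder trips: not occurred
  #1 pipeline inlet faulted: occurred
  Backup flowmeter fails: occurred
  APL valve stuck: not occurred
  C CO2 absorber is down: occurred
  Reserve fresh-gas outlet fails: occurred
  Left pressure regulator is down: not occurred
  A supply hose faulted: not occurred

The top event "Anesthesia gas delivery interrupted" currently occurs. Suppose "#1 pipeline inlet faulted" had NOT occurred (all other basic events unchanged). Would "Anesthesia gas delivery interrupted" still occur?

No

Counterfactual: set "#1 pipeline inlet faulted" to not occurred.
Cylinder backup unavailable [AND]: C CO2 absorber is down=occurs, Left pressure regulator is down=not, Reserve fresh-gas outlet fails=occurs → not all inputs occur → does not occur.
Pipeline path down [OR]: A supply hose faulted=not, #1 pipeline inlet faulted=not → no input occurs → does not occur.
Scavenge line unavailable [OR]: APL valve stuck=not, Cylinder backup unavailable=not, Pipeline path down=not → no input occurs → does not occur.
Breathing circuit fails [AND]: Left O2 cylinder trips=not, Backup flowmeter fails=occurs → not all inputs occur → does not occur.
Anesthesia gas delivery interrupted [OR]: Scavenge line unavailable=not, Breathing circuit fails=not → no input occurs → does not occur.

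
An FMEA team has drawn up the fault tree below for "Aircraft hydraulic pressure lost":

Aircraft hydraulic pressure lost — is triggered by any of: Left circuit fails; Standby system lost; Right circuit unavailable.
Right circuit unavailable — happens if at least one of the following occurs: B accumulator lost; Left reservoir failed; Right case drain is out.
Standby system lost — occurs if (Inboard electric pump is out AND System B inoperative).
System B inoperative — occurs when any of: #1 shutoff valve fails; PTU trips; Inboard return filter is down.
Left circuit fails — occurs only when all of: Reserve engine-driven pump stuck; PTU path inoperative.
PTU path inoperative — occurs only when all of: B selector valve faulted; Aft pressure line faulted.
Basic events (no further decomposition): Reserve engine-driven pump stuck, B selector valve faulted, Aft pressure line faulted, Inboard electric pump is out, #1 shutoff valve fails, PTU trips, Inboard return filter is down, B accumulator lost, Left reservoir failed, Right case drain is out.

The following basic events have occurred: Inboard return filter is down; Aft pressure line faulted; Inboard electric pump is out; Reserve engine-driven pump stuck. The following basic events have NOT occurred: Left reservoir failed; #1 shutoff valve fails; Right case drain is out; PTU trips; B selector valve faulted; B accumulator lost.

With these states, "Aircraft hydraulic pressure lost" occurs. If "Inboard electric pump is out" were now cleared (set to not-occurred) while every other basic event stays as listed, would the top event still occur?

No

Counterfactual: set "Inboard electric pump is out" to not occurred.
PTU path inoperative [AND]: B selector valve faulted=not, Aft pressure line faulted=occurs → not all inputs occur → does not occur.
Left circuit fails [AND]: Reserve engine-driven pump stuck=occurs, PTU path inoperative=not → not all inputs occur → does not occur.
System B inoperative [OR]: #1 shutoff valve fails=not, PTU trips=not, Inboard return filter is down=occurs → at least one input occurs → occurs.
Standby system lost [AND]: Inboard electric pump is out=not, System B inoperative=occurs → not all inputs occur → does not occur.
Right circuit unavailable [OR]: B accumulator lost=not, Left reservoir failed=not, Right case drain is out=not → no input occurs → does not occur.
Aircraft hydraulic pressure lost [OR]: Left circuit fails=not, Standby system lost=not, Right circuit unavailable=not → no input occurs → does not occur.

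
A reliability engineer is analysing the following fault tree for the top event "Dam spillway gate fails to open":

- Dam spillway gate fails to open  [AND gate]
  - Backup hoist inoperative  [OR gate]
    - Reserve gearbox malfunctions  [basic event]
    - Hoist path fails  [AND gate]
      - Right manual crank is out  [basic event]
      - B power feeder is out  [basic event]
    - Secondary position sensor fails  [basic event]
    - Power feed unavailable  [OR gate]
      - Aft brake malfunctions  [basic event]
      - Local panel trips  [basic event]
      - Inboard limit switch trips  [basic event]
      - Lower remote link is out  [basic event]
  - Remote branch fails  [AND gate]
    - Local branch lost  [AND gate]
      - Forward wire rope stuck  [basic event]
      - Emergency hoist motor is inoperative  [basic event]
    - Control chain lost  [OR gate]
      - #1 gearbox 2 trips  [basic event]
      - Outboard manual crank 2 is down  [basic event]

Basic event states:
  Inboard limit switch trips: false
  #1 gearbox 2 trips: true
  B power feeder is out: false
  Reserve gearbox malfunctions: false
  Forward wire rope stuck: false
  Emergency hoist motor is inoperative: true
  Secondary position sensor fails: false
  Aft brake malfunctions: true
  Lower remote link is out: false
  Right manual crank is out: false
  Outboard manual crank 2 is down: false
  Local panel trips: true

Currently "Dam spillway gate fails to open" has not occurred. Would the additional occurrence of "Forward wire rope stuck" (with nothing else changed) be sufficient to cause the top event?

Counterfactual: set "Forward wire rope stuck" to occurred.
Hoist path fails [AND]: Right manual crank is out=not, B power feeder is out=not → not all inputs occur → does not occur.
Power feed unavailable [OR]: Aft brake malfunctions=occurs, Local panel trips=occurs, Inboard limit switch trips=not, Lower remote link is out=not → at least one input occurs → occurs.
Backup hoist inoperative [OR]: Reserve gearbox malfunctions=not, Hoist path fails=not, Secondary position sensor fails=not, Power feed unavailable=occurs → at least one input occurs → occurs.
Local branch lost [AND]: Forward wire rope stuck=occurs, Emergency hoist motor is inoperative=occurs → all inputs occur → occurs.
Control chain lost [OR]: #1 gearbox 2 trips=occurs, Outboard manual crank 2 is down=not → at least one input occurs → occurs.
Remote branch fails [AND]: Local branch lost=occurs, Control chain lost=occurs → all inputs occur → occurs.
Dam spillway gate fails to open [AND]: Backup hoist inoperative=occurs, Remote branch fails=occurs → all inputs occur → occurs.

Yes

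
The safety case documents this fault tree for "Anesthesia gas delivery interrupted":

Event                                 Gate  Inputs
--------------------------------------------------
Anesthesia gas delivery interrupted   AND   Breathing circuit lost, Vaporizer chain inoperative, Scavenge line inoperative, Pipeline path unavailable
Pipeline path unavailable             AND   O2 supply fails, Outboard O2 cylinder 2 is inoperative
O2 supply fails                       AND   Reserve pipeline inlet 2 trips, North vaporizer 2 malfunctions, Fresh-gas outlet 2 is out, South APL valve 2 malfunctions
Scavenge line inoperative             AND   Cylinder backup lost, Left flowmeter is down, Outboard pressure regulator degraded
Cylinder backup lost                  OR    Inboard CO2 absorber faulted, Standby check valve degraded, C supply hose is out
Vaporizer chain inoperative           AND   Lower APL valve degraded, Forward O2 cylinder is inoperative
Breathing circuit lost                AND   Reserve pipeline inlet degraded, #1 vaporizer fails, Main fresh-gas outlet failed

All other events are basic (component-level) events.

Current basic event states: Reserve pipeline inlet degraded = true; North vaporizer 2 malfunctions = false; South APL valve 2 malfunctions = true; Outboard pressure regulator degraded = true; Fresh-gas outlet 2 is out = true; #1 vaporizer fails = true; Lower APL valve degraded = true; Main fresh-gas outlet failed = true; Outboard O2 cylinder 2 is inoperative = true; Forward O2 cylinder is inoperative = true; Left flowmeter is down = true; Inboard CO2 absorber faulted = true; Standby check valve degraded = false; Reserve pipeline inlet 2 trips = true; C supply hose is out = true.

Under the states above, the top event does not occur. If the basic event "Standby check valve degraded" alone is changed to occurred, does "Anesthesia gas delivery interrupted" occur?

Counterfactual: set "Standby check valve degraded" to occurred.
Breathing circuit lost [AND]: Reserve pipeline inlet degraded=occurs, #1 vaporizer fails=occurs, Main fresh-gas outlet failed=occurs → all inputs occur → occurs.
Vaporizer chain inoperative [AND]: Lower APL valve degraded=occurs, Forward O2 cylinder is inoperative=occurs → all inputs occur → occurs.
Cylinder backup lost [OR]: Inboard CO2 absorber faulted=occurs, Standby check valve degraded=occurs, C supply hose is out=occurs → at least one input occurs → occurs.
Scavenge line inoperative [AND]: Cylinder backup lost=occurs, Left flowmeter is down=occurs, Outboard pressure regulator degraded=occurs → all inputs occur → occurs.
O2 supply fails [AND]: Reserve pipeline inlet 2 trips=occurs, North vaporizer 2 malfunctions=not, Fresh-gas outlet 2 is out=occurs, South APL valve 2 malfunctions=occurs → not all inputs occur → does not occur.
Pipeline path unavailable [AND]: O2 supply fails=not, Outboard O2 cylinder 2 is inoperative=occurs → not all inputs occur → does not occur.
Anesthesia gas delivery interrupted [AND]: Breathing circuit lost=occurs, Vaporizer chain inoperative=occurs, Scavenge line inoperative=occurs, Pipeline path unavailable=not → not all inputs occur → does not occur.

No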